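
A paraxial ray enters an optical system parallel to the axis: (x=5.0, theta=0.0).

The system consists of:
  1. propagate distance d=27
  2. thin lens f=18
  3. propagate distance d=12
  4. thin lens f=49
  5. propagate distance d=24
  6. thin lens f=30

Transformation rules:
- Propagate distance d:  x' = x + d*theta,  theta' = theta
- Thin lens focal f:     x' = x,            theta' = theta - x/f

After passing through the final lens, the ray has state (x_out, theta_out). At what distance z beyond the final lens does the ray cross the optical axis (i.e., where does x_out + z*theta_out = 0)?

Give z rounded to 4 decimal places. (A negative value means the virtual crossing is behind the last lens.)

Initial: x=5.0000 theta=0.0000
After 1 (propagate distance d=27): x=5.0000 theta=0.0000
After 2 (thin lens f=18): x=5.0000 theta=-5/18 (≈-0.2778)
After 3 (propagate distance d=12): x=5/3 (≈1.6667) theta=-5/18 (≈-0.2778)
After 4 (thin lens f=49): x=5/3 (≈1.6667) theta=-275/882 (≈-0.3118)
After 5 (propagate distance d=24): x=-285/49 (≈-5.8163) theta=-275/882 (≈-0.3118)
After 6 (thin lens f=30): x=-285/49 (≈-5.8163) theta=-52/441 (≈-0.1179)
z_focus = -x_out/theta_out = -(-285/49)/(-52/441) = -2565/52 ≈ -49.3269
Rounded to 4 decimal places: z = -49.3269

Answer: -49.3269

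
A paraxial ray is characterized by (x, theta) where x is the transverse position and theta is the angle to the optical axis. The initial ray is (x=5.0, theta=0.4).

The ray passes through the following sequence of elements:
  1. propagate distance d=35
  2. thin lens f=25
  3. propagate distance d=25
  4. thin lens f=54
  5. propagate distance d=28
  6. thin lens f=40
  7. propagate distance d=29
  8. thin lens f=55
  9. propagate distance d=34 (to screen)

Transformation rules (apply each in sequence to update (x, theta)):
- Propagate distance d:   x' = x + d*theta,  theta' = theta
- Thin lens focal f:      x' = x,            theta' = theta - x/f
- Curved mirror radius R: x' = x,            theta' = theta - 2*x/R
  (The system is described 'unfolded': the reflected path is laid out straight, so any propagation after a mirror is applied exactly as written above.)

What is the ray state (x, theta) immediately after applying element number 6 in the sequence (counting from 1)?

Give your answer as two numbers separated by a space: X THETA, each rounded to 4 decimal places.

Answer: -5.2652 -0.4136

Derivation:
Initial: x=5.0000 theta=0.4000
After 1 (propagate distance d=35): x=19.0000 theta=0.4000
After 2 (thin lens f=25): x=19.0000 theta=-0.3600
After 3 (propagate distance d=25): x=10.0000 theta=-0.3600
After 4 (thin lens f=54): x=10.0000 theta=-368/675 (≈-0.5452)
After 5 (propagate distance d=28): x=-3554/675 (≈-5.2652) theta=-368/675 (≈-0.5452)
After 6 (thin lens f=40): x=-3554/675 (≈-5.2652) theta=-1861/4500 (≈-0.4136)
Rounded to 4 decimal places: x = -5.2652, theta = -0.4136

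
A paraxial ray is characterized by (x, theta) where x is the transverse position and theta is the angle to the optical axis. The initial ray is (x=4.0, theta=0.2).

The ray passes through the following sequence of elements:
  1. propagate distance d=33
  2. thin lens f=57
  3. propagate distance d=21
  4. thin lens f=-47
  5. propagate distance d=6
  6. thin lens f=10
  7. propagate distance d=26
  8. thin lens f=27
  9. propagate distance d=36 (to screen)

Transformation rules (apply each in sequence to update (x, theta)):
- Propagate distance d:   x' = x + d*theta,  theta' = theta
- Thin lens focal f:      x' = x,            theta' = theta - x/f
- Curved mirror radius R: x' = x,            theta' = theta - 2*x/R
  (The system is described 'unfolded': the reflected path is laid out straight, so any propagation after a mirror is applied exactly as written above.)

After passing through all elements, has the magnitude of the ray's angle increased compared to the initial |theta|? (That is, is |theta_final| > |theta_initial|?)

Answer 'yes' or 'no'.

Initial: x=4.0000 theta=0.2000
After 1 (propagate distance d=33): x=10.6000 theta=0.2000
After 2 (thin lens f=57): x=10.6000 theta=4/285 (≈0.0140)
After 3 (propagate distance d=21): x=207/19 (≈10.8947) theta=4/285 (≈0.0140)
After 4 (thin lens f=-47): x=207/19 (≈10.8947) theta=3293/13395 (≈0.2458)
After 5 (propagate distance d=6): x=55231/4465 (≈12.3698) theta=3293/13395 (≈0.2458)
After 6 (thin lens f=10): x=55231/4465 (≈12.3698) theta=-132763/133950 (≈-0.9911)
After 7 (propagate distance d=26): x=-897454/66975 (≈-13.3998) theta=-132763/133950 (≈-0.9911)
After 8 (thin lens f=27): x=-897454/66975 (≈-13.3998) theta=-1789693/3616650 (≈-0.4948)
After 9 (propagate distance d=36 (to screen)): x=-330092/10575 (≈-31.2144) theta=-1789693/3616650 (≈-0.4948)
|theta_initial|=0.2000 |theta_final|=1789693/3616650 (≈0.4948) -> increased

Answer: yes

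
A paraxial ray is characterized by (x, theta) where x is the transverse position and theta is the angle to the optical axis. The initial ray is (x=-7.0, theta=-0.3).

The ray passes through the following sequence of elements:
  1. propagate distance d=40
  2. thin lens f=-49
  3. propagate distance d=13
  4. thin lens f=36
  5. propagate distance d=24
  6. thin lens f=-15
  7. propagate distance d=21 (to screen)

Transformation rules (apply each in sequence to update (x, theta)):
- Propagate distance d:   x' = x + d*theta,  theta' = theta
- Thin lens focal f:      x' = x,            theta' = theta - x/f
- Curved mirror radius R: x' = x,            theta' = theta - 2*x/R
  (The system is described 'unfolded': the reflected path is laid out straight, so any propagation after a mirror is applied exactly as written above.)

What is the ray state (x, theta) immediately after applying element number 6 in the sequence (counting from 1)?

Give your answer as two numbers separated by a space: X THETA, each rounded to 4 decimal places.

Initial: x=-7.0000 theta=-0.3000
After 1 (propagate distance d=40): x=-19.0000 theta=-0.3000
After 2 (thin lens f=-49): x=-19.0000 theta=-337/490 (≈-0.6878)
After 3 (propagate distance d=13): x=-13691/490 (≈-27.9408) theta=-337/490 (≈-0.6878)
After 4 (thin lens f=36): x=-13691/490 (≈-27.9408) theta=1559/17640 (≈0.0884)
After 5 (propagate distance d=24): x=-7591/294 (≈-25.8197) theta=1559/17640 (≈0.0884)
After 6 (thin lens f=-15): x=-7591/294 (≈-25.8197) theta=-823/504 (≈-1.6329)
Rounded to 4 decimal places: x = -25.8197, theta = -1.6329

Answer: -25.8197 -1.6329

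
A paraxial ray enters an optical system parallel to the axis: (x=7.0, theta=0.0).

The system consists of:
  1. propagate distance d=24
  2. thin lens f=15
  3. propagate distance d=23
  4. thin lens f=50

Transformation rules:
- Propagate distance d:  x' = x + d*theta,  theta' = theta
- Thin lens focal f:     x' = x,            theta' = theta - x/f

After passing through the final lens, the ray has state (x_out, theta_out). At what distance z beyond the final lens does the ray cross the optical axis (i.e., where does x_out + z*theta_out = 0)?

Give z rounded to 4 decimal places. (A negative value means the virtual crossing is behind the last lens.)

Answer: -9.5238

Derivation:
Initial: x=7.0000 theta=0.0000
After 1 (propagate distance d=24): x=7.0000 theta=0.0000
After 2 (thin lens f=15): x=7.0000 theta=-7/15 (≈-0.4667)
After 3 (propagate distance d=23): x=-56/15 (≈-3.7333) theta=-7/15 (≈-0.4667)
After 4 (thin lens f=50): x=-56/15 (≈-3.7333) theta=-0.3920
z_focus = -x_out/theta_out = -(-56/15)/(-0.3920) = -200/21 ≈ -9.5238
Rounded to 4 decimal places: z = -9.5238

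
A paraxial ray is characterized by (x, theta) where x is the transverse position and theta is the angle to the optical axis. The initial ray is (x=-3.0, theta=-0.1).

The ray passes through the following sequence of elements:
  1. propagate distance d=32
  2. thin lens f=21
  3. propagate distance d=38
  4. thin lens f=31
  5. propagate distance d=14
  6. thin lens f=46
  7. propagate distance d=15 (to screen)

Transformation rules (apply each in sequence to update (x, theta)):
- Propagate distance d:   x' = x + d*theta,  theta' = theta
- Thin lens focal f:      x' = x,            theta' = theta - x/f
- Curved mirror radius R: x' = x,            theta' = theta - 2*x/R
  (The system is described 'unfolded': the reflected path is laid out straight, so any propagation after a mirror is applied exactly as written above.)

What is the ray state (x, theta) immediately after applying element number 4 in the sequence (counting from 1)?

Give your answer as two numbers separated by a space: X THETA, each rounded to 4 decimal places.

Initial: x=-3.0000 theta=-0.1000
After 1 (propagate distance d=32): x=-6.2000 theta=-0.1000
After 2 (thin lens f=21): x=-6.2000 theta=41/210 (≈0.1952)
After 3 (propagate distance d=38): x=128/105 (≈1.2190) theta=41/210 (≈0.1952)
After 4 (thin lens f=31): x=128/105 (≈1.2190) theta=29/186 (≈0.1559)
Rounded to 4 decimal places: x = 1.2190, theta = 0.1559

Answer: 1.2190 0.1559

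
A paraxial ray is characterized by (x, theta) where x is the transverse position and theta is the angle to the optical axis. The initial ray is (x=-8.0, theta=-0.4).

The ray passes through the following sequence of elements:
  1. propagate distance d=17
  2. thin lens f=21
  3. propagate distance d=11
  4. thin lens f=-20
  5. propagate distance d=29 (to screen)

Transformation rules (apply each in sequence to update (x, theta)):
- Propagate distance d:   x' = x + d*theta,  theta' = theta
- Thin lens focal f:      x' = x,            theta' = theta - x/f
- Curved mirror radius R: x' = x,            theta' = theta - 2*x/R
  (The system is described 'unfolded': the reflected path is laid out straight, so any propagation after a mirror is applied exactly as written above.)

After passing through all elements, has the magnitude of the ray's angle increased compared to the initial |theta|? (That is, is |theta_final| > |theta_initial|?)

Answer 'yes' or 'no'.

Answer: no

Derivation:
Initial: x=-8.0000 theta=-0.4000
After 1 (propagate distance d=17): x=-14.8000 theta=-0.4000
After 2 (thin lens f=21): x=-14.8000 theta=32/105 (≈0.3048)
After 3 (propagate distance d=11): x=-1202/105 (≈-11.4476) theta=32/105 (≈0.3048)
After 4 (thin lens f=-20): x=-1202/105 (≈-11.4476) theta=-281/1050 (≈-0.2676)
After 5 (propagate distance d=29 (to screen)): x=-6723/350 (≈-19.2086) theta=-281/1050 (≈-0.2676)
|theta_initial|=0.4000 |theta_final|=281/1050 (≈0.2676) -> not increased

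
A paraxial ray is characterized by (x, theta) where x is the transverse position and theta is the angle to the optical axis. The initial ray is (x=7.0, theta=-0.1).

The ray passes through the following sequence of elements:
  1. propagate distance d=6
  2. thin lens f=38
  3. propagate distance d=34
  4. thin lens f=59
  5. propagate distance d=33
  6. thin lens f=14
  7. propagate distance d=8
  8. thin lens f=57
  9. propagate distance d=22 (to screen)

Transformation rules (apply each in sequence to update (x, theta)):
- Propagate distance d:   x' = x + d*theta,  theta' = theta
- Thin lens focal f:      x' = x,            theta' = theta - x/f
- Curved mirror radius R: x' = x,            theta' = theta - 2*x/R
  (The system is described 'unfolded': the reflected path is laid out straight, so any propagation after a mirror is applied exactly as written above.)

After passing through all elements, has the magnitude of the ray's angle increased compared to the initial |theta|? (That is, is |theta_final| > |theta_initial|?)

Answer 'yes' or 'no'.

Initial: x=7.0000 theta=-0.1000
After 1 (propagate distance d=6): x=6.4000 theta=-0.1000
After 2 (thin lens f=38): x=6.4000 theta=-51/190 (≈-0.2684)
After 3 (propagate distance d=34): x=-259/95 (≈-2.7263) theta=-51/190 (≈-0.2684)
After 4 (thin lens f=59): x=-259/95 (≈-2.7263) theta=-2491/11210 (≈-0.2222)
After 5 (propagate distance d=33): x=-1187/118 (≈-10.0593) theta=-2491/11210 (≈-0.2222)
After 6 (thin lens f=14): x=-1187/118 (≈-10.0593) theta=77891/156940 (≈0.4963)
After 7 (propagate distance d=8): x=-477791/78470 (≈-6.0888) theta=77891/156940 (≈0.4963)
After 8 (thin lens f=57): x=-477791/78470 (≈-6.0888) theta=770767/1277940 (≈0.6031)
After 9 (propagate distance d=22 (to screen)): x=16057486/2236395 (≈7.1801) theta=770767/1277940 (≈0.6031)
|theta_initial|=0.1000 |theta_final|=770767/1277940 (≈0.6031) -> increased

Answer: yes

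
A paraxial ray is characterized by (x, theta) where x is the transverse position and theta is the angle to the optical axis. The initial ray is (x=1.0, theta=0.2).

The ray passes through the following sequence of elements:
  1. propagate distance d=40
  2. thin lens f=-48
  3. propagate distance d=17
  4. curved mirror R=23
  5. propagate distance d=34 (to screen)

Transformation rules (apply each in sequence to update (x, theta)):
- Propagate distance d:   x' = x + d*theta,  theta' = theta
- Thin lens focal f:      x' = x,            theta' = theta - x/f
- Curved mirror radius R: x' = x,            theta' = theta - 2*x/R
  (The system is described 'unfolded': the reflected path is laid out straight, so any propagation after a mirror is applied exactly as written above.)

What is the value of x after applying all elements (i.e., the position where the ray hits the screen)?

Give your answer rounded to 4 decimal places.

Answer: -17.3223

Derivation:
Initial: x=1.0000 theta=0.2000
After 1 (propagate distance d=40): x=9.0000 theta=0.2000
After 2 (thin lens f=-48): x=9.0000 theta=0.3875
After 3 (propagate distance d=17): x=15.5875 theta=0.3875
After 4 (curved mirror R=23): x=15.5875 theta=-1781/1840 (≈-0.9679)
After 5 (propagate distance d=34 (to screen)): x=-31873/1840 (≈-17.3223) theta=-1781/1840 (≈-0.9679)
Rounded to 4 decimal places: x = -17.3223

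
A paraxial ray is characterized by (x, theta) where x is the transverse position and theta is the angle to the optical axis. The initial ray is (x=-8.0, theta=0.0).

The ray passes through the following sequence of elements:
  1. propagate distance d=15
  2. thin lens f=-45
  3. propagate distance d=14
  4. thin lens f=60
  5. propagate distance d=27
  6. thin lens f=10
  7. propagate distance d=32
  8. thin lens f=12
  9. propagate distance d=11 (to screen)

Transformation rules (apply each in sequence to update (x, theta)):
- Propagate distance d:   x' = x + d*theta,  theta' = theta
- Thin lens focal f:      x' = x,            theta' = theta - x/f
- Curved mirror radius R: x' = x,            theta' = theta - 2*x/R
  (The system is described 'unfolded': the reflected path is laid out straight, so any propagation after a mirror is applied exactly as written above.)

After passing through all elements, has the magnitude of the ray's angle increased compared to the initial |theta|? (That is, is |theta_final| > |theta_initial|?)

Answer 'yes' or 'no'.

Initial: x=-8.0000 theta=0.0000
After 1 (propagate distance d=15): x=-8.0000 theta=0.0000
After 2 (thin lens f=-45): x=-8.0000 theta=-8/45 (≈-0.1778)
After 3 (propagate distance d=14): x=-472/45 (≈-10.4889) theta=-8/45 (≈-0.1778)
After 4 (thin lens f=60): x=-472/45 (≈-10.4889) theta=-2/675 (≈-0.0030)
After 5 (propagate distance d=27): x=-2378/225 (≈-10.5689) theta=-2/675 (≈-0.0030)
After 6 (thin lens f=10): x=-2378/225 (≈-10.5689) theta=3557/3375 (≈1.0539)
After 7 (propagate distance d=32): x=78154/3375 (≈23.1567) theta=3557/3375 (≈1.0539)
After 8 (thin lens f=12): x=78154/3375 (≈23.1567) theta=-3547/4050 (≈-0.8758)
After 9 (propagate distance d=11 (to screen)): x=273839/20250 (≈13.5229) theta=-3547/4050 (≈-0.8758)
|theta_initial|=0.0000 |theta_final|=3547/4050 (≈0.8758) -> increased

Answer: yes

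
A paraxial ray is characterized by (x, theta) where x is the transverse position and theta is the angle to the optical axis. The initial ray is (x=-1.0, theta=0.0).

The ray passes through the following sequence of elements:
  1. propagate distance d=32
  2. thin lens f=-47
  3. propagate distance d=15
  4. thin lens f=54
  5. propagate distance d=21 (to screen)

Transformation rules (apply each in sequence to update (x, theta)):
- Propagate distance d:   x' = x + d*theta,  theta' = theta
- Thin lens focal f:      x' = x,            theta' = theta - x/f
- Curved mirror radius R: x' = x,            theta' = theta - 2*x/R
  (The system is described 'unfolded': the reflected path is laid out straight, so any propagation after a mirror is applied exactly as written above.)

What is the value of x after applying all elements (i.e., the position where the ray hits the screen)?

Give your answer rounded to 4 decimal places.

Initial: x=-1.0000 theta=0.0000
After 1 (propagate distance d=32): x=-1.0000 theta=0.0000
After 2 (thin lens f=-47): x=-1.0000 theta=-1/47 (≈-0.0213)
After 3 (propagate distance d=15): x=-62/47 (≈-1.3191) theta=-1/47 (≈-0.0213)
After 4 (thin lens f=54): x=-62/47 (≈-1.3191) theta=4/1269 (≈0.0032)
After 5 (propagate distance d=21 (to screen)): x=-530/423 (≈-1.2530) theta=4/1269 (≈0.0032)
Rounded to 4 decimal places: x = -1.2530

Answer: -1.2530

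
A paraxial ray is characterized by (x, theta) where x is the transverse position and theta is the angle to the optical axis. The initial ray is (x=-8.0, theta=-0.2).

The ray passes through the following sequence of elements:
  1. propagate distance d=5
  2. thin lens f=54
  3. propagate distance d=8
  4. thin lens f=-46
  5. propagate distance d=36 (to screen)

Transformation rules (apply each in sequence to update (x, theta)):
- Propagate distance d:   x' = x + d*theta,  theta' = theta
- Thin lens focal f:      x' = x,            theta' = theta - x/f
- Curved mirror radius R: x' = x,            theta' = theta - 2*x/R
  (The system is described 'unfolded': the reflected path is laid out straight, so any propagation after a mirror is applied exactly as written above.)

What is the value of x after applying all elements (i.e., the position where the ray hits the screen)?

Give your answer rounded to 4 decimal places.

Answer: -17.7188

Derivation:
Initial: x=-8.0000 theta=-0.2000
After 1 (propagate distance d=5): x=-9.0000 theta=-0.2000
After 2 (thin lens f=54): x=-9.0000 theta=-1/30 (≈-0.0333)
After 3 (propagate distance d=8): x=-139/15 (≈-9.2667) theta=-1/30 (≈-0.0333)
After 4 (thin lens f=-46): x=-139/15 (≈-9.2667) theta=-27/115 (≈-0.2348)
After 5 (propagate distance d=36 (to screen)): x=-6113/345 (≈-17.7188) theta=-27/115 (≈-0.2348)
Rounded to 4 decimal places: x = -17.7188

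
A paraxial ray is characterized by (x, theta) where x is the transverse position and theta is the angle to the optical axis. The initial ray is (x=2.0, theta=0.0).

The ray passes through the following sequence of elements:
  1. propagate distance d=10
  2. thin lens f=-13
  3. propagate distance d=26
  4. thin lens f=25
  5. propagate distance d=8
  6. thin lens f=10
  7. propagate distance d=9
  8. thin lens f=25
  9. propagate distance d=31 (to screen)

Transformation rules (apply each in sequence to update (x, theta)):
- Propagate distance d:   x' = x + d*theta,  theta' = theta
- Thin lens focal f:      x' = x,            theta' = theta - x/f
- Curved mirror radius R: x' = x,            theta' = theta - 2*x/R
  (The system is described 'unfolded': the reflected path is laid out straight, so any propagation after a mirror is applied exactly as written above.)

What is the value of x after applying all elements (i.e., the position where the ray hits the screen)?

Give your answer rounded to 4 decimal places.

Initial: x=2.0000 theta=0.0000
After 1 (propagate distance d=10): x=2.0000 theta=0.0000
After 2 (thin lens f=-13): x=2.0000 theta=2/13 (≈0.1538)
After 3 (propagate distance d=26): x=6.0000 theta=2/13 (≈0.1538)
After 4 (thin lens f=25): x=6.0000 theta=-28/325 (≈-0.0862)
After 5 (propagate distance d=8): x=1726/325 (≈5.3108) theta=-28/325 (≈-0.0862)
After 6 (thin lens f=10): x=1726/325 (≈5.3108) theta=-1003/1625 (≈-0.6172)
After 7 (propagate distance d=9): x=-397/1625 (≈-0.2443) theta=-1003/1625 (≈-0.6172)
After 8 (thin lens f=25): x=-397/1625 (≈-0.2443) theta=-24678/40625 (≈-0.6075)
After 9 (propagate distance d=31 (to screen)): x=-59611/3125 (≈-19.0755) theta=-24678/40625 (≈-0.6075)
Rounded to 4 decimal places: x = -19.0755

Answer: -19.0755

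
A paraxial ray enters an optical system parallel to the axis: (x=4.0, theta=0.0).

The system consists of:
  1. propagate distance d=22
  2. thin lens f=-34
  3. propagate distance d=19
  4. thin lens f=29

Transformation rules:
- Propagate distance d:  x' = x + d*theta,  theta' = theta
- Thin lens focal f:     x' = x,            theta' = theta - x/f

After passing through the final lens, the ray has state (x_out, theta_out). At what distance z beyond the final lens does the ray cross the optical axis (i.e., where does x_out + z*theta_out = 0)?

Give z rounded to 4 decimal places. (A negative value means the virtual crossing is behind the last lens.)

Answer: 64.0417

Derivation:
Initial: x=4.0000 theta=0.0000
After 1 (propagate distance d=22): x=4.0000 theta=0.0000
After 2 (thin lens f=-34): x=4.0000 theta=2/17 (≈0.1176)
After 3 (propagate distance d=19): x=106/17 (≈6.2353) theta=2/17 (≈0.1176)
After 4 (thin lens f=29): x=106/17 (≈6.2353) theta=-48/493 (≈-0.0974)
z_focus = -x_out/theta_out = -(106/17)/(-48/493) = 1537/24 ≈ 64.0417
Rounded to 4 decimal places: z = 64.0417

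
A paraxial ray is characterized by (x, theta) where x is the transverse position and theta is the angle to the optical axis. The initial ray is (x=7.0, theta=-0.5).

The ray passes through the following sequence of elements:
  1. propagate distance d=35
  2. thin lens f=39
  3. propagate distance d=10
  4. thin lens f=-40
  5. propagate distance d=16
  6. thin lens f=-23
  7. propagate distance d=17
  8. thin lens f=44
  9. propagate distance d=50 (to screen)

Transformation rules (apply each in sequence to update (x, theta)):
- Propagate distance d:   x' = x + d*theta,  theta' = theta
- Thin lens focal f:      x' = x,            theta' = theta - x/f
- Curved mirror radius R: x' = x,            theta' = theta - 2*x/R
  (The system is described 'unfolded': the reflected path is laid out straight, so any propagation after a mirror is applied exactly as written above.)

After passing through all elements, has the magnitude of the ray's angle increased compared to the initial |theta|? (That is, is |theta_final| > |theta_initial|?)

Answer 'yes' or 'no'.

Answer: no

Derivation:
Initial: x=7.0000 theta=-0.5000
After 1 (propagate distance d=35): x=-10.5000 theta=-0.5000
After 2 (thin lens f=39): x=-10.5000 theta=-3/13 (≈-0.2308)
After 3 (propagate distance d=10): x=-333/26 (≈-12.8077) theta=-3/13 (≈-0.2308)
After 4 (thin lens f=-40): x=-333/26 (≈-12.8077) theta=-573/1040 (≈-0.5510)
After 5 (propagate distance d=16): x=-2811/130 (≈-21.6231) theta=-573/1040 (≈-0.5510)
After 6 (thin lens f=-23): x=-2811/130 (≈-21.6231) theta=-35667/23920 (≈-1.4911)
After 7 (propagate distance d=17): x=-1123563/23920 (≈-46.9717) theta=-35667/23920 (≈-1.4911)
After 8 (thin lens f=44): x=-1123563/23920 (≈-46.9717) theta=-89157/210496 (≈-0.4236)
After 9 (propagate distance d=50 (to screen)): x=-35863011/526240 (≈-68.1495) theta=-89157/210496 (≈-0.4236)
|theta_initial|=0.5000 |theta_final|=89157/210496 (≈0.4236) -> not increased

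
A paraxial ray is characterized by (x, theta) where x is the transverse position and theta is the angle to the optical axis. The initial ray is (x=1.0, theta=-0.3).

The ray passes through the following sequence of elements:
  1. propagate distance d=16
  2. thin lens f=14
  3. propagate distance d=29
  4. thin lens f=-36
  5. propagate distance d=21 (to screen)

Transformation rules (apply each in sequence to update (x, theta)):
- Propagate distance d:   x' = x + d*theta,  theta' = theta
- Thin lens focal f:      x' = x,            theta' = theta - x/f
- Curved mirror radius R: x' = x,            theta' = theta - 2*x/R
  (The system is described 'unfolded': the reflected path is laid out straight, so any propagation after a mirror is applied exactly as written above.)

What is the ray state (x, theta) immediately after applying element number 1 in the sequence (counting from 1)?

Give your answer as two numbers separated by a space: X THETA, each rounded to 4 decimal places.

Answer: -3.8000 -0.3000

Derivation:
Initial: x=1.0000 theta=-0.3000
After 1 (propagate distance d=16): x=-3.8000 theta=-0.3000
Rounded to 4 decimal places: x = -3.8000, theta = -0.3000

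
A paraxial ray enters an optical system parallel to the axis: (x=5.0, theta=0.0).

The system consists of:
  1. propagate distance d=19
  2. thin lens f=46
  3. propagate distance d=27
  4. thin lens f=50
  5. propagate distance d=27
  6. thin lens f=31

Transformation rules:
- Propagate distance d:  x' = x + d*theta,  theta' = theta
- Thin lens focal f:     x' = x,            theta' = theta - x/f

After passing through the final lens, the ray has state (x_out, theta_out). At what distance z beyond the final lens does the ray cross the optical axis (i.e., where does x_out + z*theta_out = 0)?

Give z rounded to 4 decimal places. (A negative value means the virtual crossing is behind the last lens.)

Initial: x=5.0000 theta=0.0000
After 1 (propagate distance d=19): x=5.0000 theta=0.0000
After 2 (thin lens f=46): x=5.0000 theta=-5/46 (≈-0.1087)
After 3 (propagate distance d=27): x=95/46 (≈2.0652) theta=-5/46 (≈-0.1087)
After 4 (thin lens f=50): x=95/46 (≈2.0652) theta=-0.1500
After 5 (propagate distance d=27): x=-913/460 (≈-1.9848) theta=-0.1500
After 6 (thin lens f=31): x=-913/460 (≈-1.9848) theta=-613/7130 (≈-0.0860)
z_focus = -x_out/theta_out = -(-913/460)/(-613/7130) = -28303/1226 ≈ -23.0856
Rounded to 4 decimal places: z = -23.0856

Answer: -23.0856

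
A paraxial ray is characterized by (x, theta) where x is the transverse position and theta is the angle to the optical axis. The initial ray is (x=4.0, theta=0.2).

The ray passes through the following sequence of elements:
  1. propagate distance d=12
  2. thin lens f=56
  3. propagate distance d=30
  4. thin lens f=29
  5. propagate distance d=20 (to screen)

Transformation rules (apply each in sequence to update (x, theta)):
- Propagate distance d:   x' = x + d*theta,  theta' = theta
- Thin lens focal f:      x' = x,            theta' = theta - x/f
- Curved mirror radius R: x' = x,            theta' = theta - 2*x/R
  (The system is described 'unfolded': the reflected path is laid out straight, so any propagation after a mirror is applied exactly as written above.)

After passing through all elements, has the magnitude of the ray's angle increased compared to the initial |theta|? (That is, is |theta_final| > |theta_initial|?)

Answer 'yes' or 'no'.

Answer: yes

Derivation:
Initial: x=4.0000 theta=0.2000
After 1 (propagate distance d=12): x=6.4000 theta=0.2000
After 2 (thin lens f=56): x=6.4000 theta=3/35 (≈0.0857)
After 3 (propagate distance d=30): x=314/35 (≈8.9714) theta=3/35 (≈0.0857)
After 4 (thin lens f=29): x=314/35 (≈8.9714) theta=-227/1015 (≈-0.2236)
After 5 (propagate distance d=20 (to screen)): x=4566/1015 (≈4.4985) theta=-227/1015 (≈-0.2236)
|theta_initial|=0.2000 |theta_final|=227/1015 (≈0.2236) -> increased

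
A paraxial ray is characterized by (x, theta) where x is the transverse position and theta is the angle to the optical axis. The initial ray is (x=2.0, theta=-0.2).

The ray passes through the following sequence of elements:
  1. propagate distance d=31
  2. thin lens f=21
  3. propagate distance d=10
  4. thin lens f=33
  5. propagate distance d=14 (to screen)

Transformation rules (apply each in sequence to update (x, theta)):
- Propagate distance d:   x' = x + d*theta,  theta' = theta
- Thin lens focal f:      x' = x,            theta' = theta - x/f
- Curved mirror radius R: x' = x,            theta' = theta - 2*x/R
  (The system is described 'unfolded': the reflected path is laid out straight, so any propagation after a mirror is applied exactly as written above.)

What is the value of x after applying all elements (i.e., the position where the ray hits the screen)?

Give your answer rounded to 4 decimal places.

Initial: x=2.0000 theta=-0.2000
After 1 (propagate distance d=31): x=-4.2000 theta=-0.2000
After 2 (thin lens f=21): x=-4.2000 theta=0.0000
After 3 (propagate distance d=10): x=-4.2000 theta=0.0000
After 4 (thin lens f=33): x=-4.2000 theta=7/55 (≈0.1273)
After 5 (propagate distance d=14 (to screen)): x=-133/55 (≈-2.4182) theta=7/55 (≈0.1273)
Rounded to 4 decimal places: x = -2.4182

Answer: -2.4182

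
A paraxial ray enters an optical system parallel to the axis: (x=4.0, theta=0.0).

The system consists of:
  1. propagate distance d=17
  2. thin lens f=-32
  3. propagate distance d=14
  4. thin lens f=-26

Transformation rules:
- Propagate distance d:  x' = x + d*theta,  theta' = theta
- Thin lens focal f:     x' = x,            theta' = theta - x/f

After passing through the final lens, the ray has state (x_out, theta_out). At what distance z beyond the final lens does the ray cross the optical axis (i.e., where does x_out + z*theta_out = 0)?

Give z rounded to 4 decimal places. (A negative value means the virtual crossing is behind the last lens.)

Initial: x=4.0000 theta=0.0000
After 1 (propagate distance d=17): x=4.0000 theta=0.0000
After 2 (thin lens f=-32): x=4.0000 theta=0.1250
After 3 (propagate distance d=14): x=5.7500 theta=0.1250
After 4 (thin lens f=-26): x=5.7500 theta=9/26 (≈0.3462)
z_focus = -x_out/theta_out = -(5.7500)/(9/26) = -299/18 ≈ -16.6111
Rounded to 4 decimal places: z = -16.6111

Answer: -16.6111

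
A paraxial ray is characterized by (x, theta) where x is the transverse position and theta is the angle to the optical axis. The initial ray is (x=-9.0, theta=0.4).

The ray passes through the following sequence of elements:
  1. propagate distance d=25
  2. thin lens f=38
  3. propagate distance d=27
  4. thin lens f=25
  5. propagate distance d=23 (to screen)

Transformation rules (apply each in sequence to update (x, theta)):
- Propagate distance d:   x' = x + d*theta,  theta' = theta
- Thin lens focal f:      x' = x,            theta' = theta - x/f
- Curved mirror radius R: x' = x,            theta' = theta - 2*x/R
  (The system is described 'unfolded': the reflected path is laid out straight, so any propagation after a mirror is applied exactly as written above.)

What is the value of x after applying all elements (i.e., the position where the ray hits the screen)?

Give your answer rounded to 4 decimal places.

Answer: 9.4819

Derivation:
Initial: x=-9.0000 theta=0.4000
After 1 (propagate distance d=25): x=1.0000 theta=0.4000
After 2 (thin lens f=38): x=1.0000 theta=71/190 (≈0.3737)
After 3 (propagate distance d=27): x=2107/190 (≈11.0895) theta=71/190 (≈0.3737)
After 4 (thin lens f=25): x=2107/190 (≈11.0895) theta=-166/2375 (≈-0.0699)
After 5 (propagate distance d=23 (to screen)): x=45039/4750 (≈9.4819) theta=-166/2375 (≈-0.0699)
Rounded to 4 decimal places: x = 9.4819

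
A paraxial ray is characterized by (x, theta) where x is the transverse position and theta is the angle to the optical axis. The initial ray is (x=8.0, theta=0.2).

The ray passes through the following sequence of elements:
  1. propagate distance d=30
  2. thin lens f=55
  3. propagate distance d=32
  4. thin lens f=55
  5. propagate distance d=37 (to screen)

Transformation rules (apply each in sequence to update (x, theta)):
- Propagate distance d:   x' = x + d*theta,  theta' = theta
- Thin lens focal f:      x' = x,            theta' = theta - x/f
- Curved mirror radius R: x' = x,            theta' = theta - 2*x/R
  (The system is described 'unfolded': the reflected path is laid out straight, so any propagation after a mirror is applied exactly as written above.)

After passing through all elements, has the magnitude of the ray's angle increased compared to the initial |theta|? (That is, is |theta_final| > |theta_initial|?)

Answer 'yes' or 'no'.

Answer: yes

Derivation:
Initial: x=8.0000 theta=0.2000
After 1 (propagate distance d=30): x=14.0000 theta=0.2000
After 2 (thin lens f=55): x=14.0000 theta=-3/55 (≈-0.0545)
After 3 (propagate distance d=32): x=674/55 (≈12.2545) theta=-3/55 (≈-0.0545)
After 4 (thin lens f=55): x=674/55 (≈12.2545) theta=-839/3025 (≈-0.2774)
After 5 (propagate distance d=37 (to screen)): x=6027/3025 (≈1.9924) theta=-839/3025 (≈-0.2774)
|theta_initial|=0.2000 |theta_final|=839/3025 (≈0.2774) -> increased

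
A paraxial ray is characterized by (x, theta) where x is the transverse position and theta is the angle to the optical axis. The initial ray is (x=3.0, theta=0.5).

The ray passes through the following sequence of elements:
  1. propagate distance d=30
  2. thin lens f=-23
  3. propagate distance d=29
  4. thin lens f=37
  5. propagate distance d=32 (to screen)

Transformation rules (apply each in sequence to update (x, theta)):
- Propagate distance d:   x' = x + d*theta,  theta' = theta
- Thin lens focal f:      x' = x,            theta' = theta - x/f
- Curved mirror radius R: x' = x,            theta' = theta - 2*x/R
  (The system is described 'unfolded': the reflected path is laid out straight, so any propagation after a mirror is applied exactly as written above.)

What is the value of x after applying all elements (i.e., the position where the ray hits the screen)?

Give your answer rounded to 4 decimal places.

Initial: x=3.0000 theta=0.5000
After 1 (propagate distance d=30): x=18.0000 theta=0.5000
After 2 (thin lens f=-23): x=18.0000 theta=59/46 (≈1.2826)
After 3 (propagate distance d=29): x=2539/46 (≈55.1957) theta=59/46 (≈1.2826)
After 4 (thin lens f=37): x=2539/46 (≈55.1957) theta=-178/851 (≈-0.2092)
After 5 (propagate distance d=32 (to screen)): x=82551/1702 (≈48.5024) theta=-178/851 (≈-0.2092)
Rounded to 4 decimal places: x = 48.5024

Answer: 48.5024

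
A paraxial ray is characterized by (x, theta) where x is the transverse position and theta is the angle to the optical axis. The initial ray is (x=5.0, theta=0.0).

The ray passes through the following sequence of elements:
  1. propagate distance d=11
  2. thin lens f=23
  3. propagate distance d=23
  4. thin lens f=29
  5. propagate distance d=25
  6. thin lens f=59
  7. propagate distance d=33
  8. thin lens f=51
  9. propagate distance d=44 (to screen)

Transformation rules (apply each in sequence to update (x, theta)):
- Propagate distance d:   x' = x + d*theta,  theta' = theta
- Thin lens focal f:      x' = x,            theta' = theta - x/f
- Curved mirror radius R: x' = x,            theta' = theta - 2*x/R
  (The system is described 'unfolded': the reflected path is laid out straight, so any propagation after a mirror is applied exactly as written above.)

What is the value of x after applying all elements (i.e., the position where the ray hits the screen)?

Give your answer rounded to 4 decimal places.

Answer: -6.8255

Derivation:
Initial: x=5.0000 theta=0.0000
After 1 (propagate distance d=11): x=5.0000 theta=0.0000
After 2 (thin lens f=23): x=5.0000 theta=-5/23 (≈-0.2174)
After 3 (propagate distance d=23): x=0.0000 theta=-5/23 (≈-0.2174)
After 4 (thin lens f=29): x=0.0000 theta=-5/23 (≈-0.2174)
After 5 (propagate distance d=25): x=-125/23 (≈-5.4348) theta=-5/23 (≈-0.2174)
After 6 (thin lens f=59): x=-125/23 (≈-5.4348) theta=-170/1357 (≈-0.1253)
After 7 (propagate distance d=33): x=-12985/1357 (≈-9.5689) theta=-170/1357 (≈-0.1253)
After 8 (thin lens f=51): x=-12985/1357 (≈-9.5689) theta=4315/69207 (≈0.0623)
After 9 (propagate distance d=44 (to screen)): x=-472375/69207 (≈-6.8255) theta=4315/69207 (≈0.0623)
Rounded to 4 decimal places: x = -6.8255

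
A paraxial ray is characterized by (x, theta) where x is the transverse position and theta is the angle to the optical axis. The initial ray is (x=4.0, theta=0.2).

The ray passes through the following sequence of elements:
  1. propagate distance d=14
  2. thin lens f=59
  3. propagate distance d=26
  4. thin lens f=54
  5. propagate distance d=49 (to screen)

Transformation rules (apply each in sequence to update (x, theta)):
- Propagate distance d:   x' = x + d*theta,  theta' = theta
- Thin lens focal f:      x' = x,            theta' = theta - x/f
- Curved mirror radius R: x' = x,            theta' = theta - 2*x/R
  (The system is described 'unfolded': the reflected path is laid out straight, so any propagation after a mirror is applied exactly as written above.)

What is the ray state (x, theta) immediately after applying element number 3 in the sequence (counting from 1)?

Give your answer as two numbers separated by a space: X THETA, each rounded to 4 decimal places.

Initial: x=4.0000 theta=0.2000
After 1 (propagate distance d=14): x=6.8000 theta=0.2000
After 2 (thin lens f=59): x=6.8000 theta=5/59 (≈0.0847)
After 3 (propagate distance d=26): x=2656/295 (≈9.0034) theta=5/59 (≈0.0847)
Rounded to 4 decimal places: x = 9.0034, theta = 0.0847

Answer: 9.0034 0.0847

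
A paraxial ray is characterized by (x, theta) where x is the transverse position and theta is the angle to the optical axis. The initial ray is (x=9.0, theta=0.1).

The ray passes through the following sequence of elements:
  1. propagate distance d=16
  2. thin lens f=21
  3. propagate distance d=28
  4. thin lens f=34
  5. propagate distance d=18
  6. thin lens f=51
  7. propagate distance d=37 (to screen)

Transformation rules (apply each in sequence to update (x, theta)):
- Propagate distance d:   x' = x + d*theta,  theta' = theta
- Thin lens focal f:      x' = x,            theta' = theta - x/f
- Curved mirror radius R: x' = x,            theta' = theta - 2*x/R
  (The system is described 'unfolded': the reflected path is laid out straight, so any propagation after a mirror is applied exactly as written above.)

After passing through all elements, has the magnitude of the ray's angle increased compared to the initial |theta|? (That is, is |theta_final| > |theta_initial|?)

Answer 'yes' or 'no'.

Answer: yes

Derivation:
Initial: x=9.0000 theta=0.1000
After 1 (propagate distance d=16): x=10.6000 theta=0.1000
After 2 (thin lens f=21): x=10.6000 theta=-17/42 (≈-0.4048)
After 3 (propagate distance d=28): x=-11/15 (≈-0.7333) theta=-17/42 (≈-0.4048)
After 4 (thin lens f=34): x=-11/15 (≈-0.7333) theta=-228/595 (≈-0.3832)
After 5 (propagate distance d=18): x=-13621/1785 (≈-7.6308) theta=-228/595 (≈-0.3832)
After 6 (thin lens f=51): x=-13621/1785 (≈-7.6308) theta=-21263/91035 (≈-0.2336)
After 7 (propagate distance d=37 (to screen)): x=-1481402/91035 (≈-16.2729) theta=-21263/91035 (≈-0.2336)
|theta_initial|=0.1000 |theta_final|=21263/91035 (≈0.2336) -> increased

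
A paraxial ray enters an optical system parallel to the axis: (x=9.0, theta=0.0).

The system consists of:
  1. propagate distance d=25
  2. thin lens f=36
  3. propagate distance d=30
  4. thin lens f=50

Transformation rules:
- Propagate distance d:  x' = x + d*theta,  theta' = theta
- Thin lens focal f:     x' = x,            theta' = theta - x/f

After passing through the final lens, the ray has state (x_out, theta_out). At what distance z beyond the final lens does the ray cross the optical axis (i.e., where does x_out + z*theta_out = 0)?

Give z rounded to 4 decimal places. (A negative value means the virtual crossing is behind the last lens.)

Initial: x=9.0000 theta=0.0000
After 1 (propagate distance d=25): x=9.0000 theta=0.0000
After 2 (thin lens f=36): x=9.0000 theta=-0.2500
After 3 (propagate distance d=30): x=1.5000 theta=-0.2500
After 4 (thin lens f=50): x=1.5000 theta=-0.2800
z_focus = -x_out/theta_out = -(1.5000)/(-0.2800) = 75/14 ≈ 5.3571
Rounded to 4 decimal places: z = 5.3571

Answer: 5.3571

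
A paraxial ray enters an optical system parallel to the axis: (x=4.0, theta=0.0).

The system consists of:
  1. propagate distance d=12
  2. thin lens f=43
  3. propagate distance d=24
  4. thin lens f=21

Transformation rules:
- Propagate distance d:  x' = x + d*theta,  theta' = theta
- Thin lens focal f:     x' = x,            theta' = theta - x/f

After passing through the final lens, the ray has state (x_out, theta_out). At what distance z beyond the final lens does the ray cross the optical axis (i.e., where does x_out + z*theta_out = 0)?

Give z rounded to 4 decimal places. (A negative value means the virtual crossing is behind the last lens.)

Answer: 9.9750

Derivation:
Initial: x=4.0000 theta=0.0000
After 1 (propagate distance d=12): x=4.0000 theta=0.0000
After 2 (thin lens f=43): x=4.0000 theta=-4/43 (≈-0.0930)
After 3 (propagate distance d=24): x=76/43 (≈1.7674) theta=-4/43 (≈-0.0930)
After 4 (thin lens f=21): x=76/43 (≈1.7674) theta=-160/903 (≈-0.1772)
z_focus = -x_out/theta_out = -(76/43)/(-160/903) = 9.9750
Rounded to 4 decimal places: z = 9.9750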